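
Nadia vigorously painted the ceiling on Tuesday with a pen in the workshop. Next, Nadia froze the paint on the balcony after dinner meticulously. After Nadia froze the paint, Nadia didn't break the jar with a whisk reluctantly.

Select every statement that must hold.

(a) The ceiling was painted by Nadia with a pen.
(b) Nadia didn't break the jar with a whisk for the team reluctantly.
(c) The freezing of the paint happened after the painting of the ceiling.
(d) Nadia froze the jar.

(a) Entailed — the original entails any weakening of itself; this just drops 'in the workshop', 'on Tuesday', 'vigorously'.
(b) Entailed — under negation, adding a further restriction is entailed: if no such breaking event occurred, none occurred for the team either.
(c) Entailed — the narrative places the painting before the freezing.
(d) Not entailed — Nadia froze the paint, not the jar; the jar belongs to the breaking event.

(a), (b), (c)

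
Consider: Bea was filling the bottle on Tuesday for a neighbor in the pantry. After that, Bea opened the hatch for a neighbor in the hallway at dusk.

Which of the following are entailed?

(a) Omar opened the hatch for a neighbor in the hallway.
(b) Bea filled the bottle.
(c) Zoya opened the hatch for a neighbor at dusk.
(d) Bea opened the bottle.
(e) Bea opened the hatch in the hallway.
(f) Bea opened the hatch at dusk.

(e), (f)

(a) Not entailed — the passage has Bea opening the hatch, not Omar.
(b) Not entailed — 'was filling' is progressive on an accomplishment; it does not entail the completed 'filled'.
(c) Not entailed — the passage has Bea opening the hatch, not Zoya.
(d) Not entailed — Bea opened the hatch, not the bottle; the bottle belongs to the filling event.
(e) Entailed — the original entails any weakening of itself; this just drops 'at dusk', 'for a neighbor'.
(f) Entailed — the original entails any weakening of itself; this just drops 'in the hallway', 'for a neighbor'.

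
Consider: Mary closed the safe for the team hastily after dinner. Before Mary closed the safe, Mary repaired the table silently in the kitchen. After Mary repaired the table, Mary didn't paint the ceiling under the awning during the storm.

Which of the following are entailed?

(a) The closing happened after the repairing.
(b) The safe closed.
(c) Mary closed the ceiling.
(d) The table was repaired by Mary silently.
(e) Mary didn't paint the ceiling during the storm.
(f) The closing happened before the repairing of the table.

(a), (b), (d)

(a) Entailed — the narrative places the repairing before the closing.
(b) Entailed — 'Mary closed the safe' is causative; it entails the inchoative 'the safe closed'.
(c) Not entailed — Mary closed the safe, not the ceiling; the ceiling belongs to the painting event.
(d) Entailed — every conjunct here is already in the original repairing event.
(e) Not entailed — dropping 'under the awning' under negation is not valid — the original leaves open that Mary painted the ceiling some other way.
(f) Not entailed — the narrative places the repairing before the closing, not after.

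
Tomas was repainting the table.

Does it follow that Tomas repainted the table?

no

'was repainting' is progressive; for an accomplishment like 'repaint the table', it doesn't entail completion.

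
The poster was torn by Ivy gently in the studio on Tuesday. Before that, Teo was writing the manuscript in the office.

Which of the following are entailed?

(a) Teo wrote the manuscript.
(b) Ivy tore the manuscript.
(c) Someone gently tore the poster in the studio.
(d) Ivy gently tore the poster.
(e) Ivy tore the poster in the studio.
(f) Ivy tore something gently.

(c), (d), (e), (f)

(a) Not entailed — 'was writing' is progressive on an accomplishment; it does not entail the completed 'wrote'.
(b) Not entailed — Ivy tore the poster, not the manuscript; the manuscript belongs to the writing event.
(c) Entailed — dropping 'on Tuesday' and generalizing the agent leaves a sub-description the original still satisfies.
(d) Entailed — dropping 'in the studio', 'on Tuesday' leaves a sub-description the original still satisfies.
(e) Entailed — dropping 'gently', 'on Tuesday' leaves a sub-description the original still satisfies.
(f) Entailed — every conjunct here is already in the original tearing event.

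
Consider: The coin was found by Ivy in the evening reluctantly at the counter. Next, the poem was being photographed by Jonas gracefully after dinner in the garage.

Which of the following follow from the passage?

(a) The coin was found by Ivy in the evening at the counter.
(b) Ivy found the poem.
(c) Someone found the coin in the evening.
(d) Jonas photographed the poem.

(a) Entailed — this follows by dropping conjuncts from the finding event's description.
(b) Not entailed — Ivy found the coin, not the poem; the poem belongs to the photographing event.
(c) Entailed — every conjunct here is already in the original finding event.
(d) Not entailed — 'was photographing' is progressive on an accomplishment; it does not entail the completed 'photographed'.

(a), (c)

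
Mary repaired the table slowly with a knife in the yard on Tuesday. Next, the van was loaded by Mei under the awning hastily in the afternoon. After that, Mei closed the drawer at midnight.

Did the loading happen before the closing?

The narrative orders the loading before the closing.

yes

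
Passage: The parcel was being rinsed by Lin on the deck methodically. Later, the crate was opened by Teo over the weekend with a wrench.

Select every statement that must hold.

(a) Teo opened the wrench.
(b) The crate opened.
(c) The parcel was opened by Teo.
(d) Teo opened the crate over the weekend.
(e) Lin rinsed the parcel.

(b), (d), (e)

(a) Not entailed — the wrench is the instrument, not what was opened.
(b) Entailed — 'Teo opened the crate' is causative; it entails the inchoative 'the crate opened'.
(c) Not entailed — Teo opened the crate, not the parcel; the parcel belongs to the rinsing event.
(d) Entailed — the original entails any weakening of itself; this just drops 'with a wrench'.
(e) Entailed — 'rinse' is an activity; 'was rinsing' entails that some rinsing happened, so 'rinsed' holds.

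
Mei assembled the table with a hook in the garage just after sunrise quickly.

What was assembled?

the table

'the table' marks the patient of the assembling event.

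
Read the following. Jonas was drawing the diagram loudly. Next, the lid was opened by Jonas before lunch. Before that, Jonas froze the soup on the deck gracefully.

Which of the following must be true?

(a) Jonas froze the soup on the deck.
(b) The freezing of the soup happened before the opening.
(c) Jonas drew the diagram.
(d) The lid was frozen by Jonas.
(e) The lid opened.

(a) Entailed — the original entails any weakening of itself; this just drops 'gracefully'.
(b) Entailed — the narrative places the freezing before the opening.
(c) Not entailed — 'was drawing' is progressive on an accomplishment; it does not entail the completed 'drew'.
(d) Not entailed — Jonas froze the soup, not the lid; the lid belongs to the opening event.
(e) Entailed — 'Jonas opened the lid' is causative; it entails the inchoative 'the lid opened'.

(a), (b), (e)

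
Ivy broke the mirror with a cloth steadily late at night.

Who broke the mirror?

Ivy

'Ivy' marks the agent of the breaking event.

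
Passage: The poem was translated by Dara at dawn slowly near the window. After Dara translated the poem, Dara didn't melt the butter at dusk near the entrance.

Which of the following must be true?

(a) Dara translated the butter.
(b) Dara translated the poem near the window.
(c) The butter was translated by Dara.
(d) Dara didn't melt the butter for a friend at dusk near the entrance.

(a) Not entailed — Dara translated the poem, not the butter; the butter belongs to the melting event.
(b) Entailed — dropping 'slowly', 'at dawn' leaves a sub-description the original still satisfies.
(c) Not entailed — Dara translated the poem, not the butter; the butter belongs to the melting event.
(d) Entailed — under negation, adding a further restriction is entailed: if no such melting event occurred, none occurred for a friend either.

(b), (d)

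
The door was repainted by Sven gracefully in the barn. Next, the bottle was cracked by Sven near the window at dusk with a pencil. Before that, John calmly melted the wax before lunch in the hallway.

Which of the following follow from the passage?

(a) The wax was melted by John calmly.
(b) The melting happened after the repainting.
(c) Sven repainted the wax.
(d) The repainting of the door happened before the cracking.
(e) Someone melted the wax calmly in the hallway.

(a), (d), (e)

(a) Entailed — every conjunct here is already in the original melting event.
(b) Not entailed — the narrative doesn't order the repainting relative to the melting.
(c) Not entailed — Sven repainted the door, not the wax; the wax belongs to the melting event.
(d) Entailed — the narrative places the repainting before the cracking.
(e) Entailed — the original entails any weakening of itself; this just drops 'before lunch' and generalizes the agent.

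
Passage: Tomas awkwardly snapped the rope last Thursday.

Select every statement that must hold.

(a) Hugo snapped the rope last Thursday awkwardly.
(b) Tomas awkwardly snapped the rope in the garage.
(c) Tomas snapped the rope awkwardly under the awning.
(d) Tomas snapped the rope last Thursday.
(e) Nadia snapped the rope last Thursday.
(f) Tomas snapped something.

(a) Not entailed — the passage has Tomas snapping the rope, not Hugo.
(b) Not entailed — 'in the garage' adds information not in the original event.
(c) Not entailed — 'under the awning' adds information not in the original event.
(d) Entailed — dropping 'awkwardly' leaves a sub-description the original still satisfies.
(e) Not entailed — the passage has Tomas snapping the rope, not Nadia.
(f) Entailed — every conjunct here is already in the original snapping event.

(d), (f)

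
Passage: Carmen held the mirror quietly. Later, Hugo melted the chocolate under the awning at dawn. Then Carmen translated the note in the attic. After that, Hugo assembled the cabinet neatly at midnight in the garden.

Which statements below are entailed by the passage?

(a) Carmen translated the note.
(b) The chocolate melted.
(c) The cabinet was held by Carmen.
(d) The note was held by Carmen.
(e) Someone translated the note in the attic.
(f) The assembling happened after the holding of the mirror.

(a) Entailed — every conjunct here is already in the original translating event.
(b) Entailed — 'Hugo melted the chocolate' is causative; it entails the inchoative 'the chocolate melted'.
(c) Not entailed — Carmen held the mirror, not the cabinet; the cabinet belongs to the assembling event.
(d) Not entailed — Carmen held the mirror, not the note; the note belongs to the translating event.
(e) Entailed — every conjunct here is already in the original translating event.
(f) Entailed — the narrative places the holding before the assembling.

(a), (b), (e), (f)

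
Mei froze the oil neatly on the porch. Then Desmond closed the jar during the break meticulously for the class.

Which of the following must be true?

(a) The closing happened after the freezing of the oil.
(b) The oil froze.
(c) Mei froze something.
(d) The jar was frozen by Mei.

(a) Entailed — the narrative places the freezing before the closing.
(b) Entailed — 'Mei froze the oil' is causative; it entails the inchoative 'the oil froze'.
(c) Entailed — dropping 'neatly', 'on the porch' and generalizing the patient leaves a sub-description the original still satisfies.
(d) Not entailed — Mei froze the oil, not the jar; the jar belongs to the closing event.

(a), (b), (c)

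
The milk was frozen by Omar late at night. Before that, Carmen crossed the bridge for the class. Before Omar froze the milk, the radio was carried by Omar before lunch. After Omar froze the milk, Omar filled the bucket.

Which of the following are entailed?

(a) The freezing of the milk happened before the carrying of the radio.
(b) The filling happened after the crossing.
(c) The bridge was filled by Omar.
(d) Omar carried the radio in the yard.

(b)

(a) Not entailed — the narrative places the carrying before the freezing, not after.
(b) Entailed — the narrative places the crossing before the filling.
(c) Not entailed — Omar filled the bucket, not the bridge; the bridge belongs to the crossing event.
(d) Not entailed — 'in the yard' adds information not in the original event.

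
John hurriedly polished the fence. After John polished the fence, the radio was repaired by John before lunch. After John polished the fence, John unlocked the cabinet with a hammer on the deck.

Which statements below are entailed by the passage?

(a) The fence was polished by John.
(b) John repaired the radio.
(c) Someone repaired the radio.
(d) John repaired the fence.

(a) Entailed — every conjunct here is already in the original polishing event.
(b) Entailed — this follows by dropping conjuncts from the repairing event's description.
(c) Entailed — every conjunct here is already in the original repairing event.
(d) Not entailed — John repaired the radio, not the fence; the fence belongs to the polishing event.

(a), (b), (c)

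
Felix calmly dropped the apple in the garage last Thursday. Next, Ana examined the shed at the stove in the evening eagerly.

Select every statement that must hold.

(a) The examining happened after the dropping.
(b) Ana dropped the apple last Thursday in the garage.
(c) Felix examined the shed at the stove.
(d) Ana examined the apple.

(a)

(a) Entailed — the narrative places the dropping before the examining.
(b) Not entailed — the passage has Felix dropping the apple, not Ana.
(c) Not entailed — the passage has Ana examining the shed, not Felix.
(d) Not entailed — Ana examined the shed, not the apple; the apple belongs to the dropping event.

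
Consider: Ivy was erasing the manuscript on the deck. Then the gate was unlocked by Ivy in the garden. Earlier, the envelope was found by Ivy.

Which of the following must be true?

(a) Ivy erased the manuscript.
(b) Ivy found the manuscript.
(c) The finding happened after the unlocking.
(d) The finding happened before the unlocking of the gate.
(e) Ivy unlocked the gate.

(d), (e)

(a) Not entailed — 'was erasing' is progressive on an accomplishment; it does not entail the completed 'erased'.
(b) Not entailed — Ivy found the envelope, not the manuscript; the manuscript belongs to the erasing event.
(c) Not entailed — the narrative places the finding before the unlocking, not after.
(d) Entailed — the narrative places the finding before the unlocking.
(e) Entailed — every conjunct here is already in the original unlocking event.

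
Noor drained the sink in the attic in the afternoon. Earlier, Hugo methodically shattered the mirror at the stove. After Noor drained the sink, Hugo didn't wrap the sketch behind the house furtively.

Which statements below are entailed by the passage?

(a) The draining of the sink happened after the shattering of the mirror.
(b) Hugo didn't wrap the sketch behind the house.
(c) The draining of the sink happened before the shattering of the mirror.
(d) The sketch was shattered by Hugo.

(a) Entailed — the narrative places the shattering before the draining.
(b) Not entailed — dropping 'furtively' under negation is not valid — the original leaves open that Hugo wrapped the sketch some other way.
(c) Not entailed — the narrative places the shattering before the draining, not after.
(d) Not entailed — Hugo shattered the mirror, not the sketch; the sketch belongs to the wrapping event.

(a)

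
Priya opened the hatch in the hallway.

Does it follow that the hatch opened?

yes

'Priya opened the hatch' is the causative; it entails the inchoative 'the hatch opened'.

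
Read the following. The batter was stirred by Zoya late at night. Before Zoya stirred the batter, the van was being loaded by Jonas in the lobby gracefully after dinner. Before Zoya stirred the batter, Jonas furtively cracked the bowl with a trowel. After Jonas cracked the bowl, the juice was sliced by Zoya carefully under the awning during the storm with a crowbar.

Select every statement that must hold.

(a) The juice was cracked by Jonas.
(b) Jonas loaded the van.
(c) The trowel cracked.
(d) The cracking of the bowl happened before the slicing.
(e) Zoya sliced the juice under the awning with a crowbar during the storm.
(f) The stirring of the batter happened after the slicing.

(a) Not entailed — Jonas cracked the bowl, not the juice; the juice belongs to the slicing event.
(b) Not entailed — 'was loading' is progressive on an accomplishment; it does not entail the completed 'loaded'.
(c) Not entailed — the bowl is what cracked, not the trowel.
(d) Entailed — the narrative places the cracking before the slicing.
(e) Entailed — the original entails any weakening of itself; this just drops 'carefully'.
(f) Not entailed — the narrative doesn't order the slicing relative to the stirring.

(d), (e)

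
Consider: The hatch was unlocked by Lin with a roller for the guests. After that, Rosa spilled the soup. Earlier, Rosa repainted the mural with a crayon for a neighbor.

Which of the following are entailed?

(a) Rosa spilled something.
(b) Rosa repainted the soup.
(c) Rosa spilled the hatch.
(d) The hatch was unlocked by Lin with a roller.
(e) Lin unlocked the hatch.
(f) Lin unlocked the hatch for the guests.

(a) Entailed — the original entails any weakening of itself; this just generalizes the patient.
(b) Not entailed — Rosa repainted the mural, not the soup; the soup belongs to the spilling event.
(c) Not entailed — Rosa spilled the soup, not the hatch; the hatch belongs to the unlocking event.
(d) Entailed — the original entails any weakening of itself; this just drops 'for the guests'.
(e) Entailed — dropping 'with a roller', 'for the guests' leaves a sub-description the original still satisfies.
(f) Entailed — dropping 'with a roller' leaves a sub-description the original still satisfies.

(a), (d), (e), (f)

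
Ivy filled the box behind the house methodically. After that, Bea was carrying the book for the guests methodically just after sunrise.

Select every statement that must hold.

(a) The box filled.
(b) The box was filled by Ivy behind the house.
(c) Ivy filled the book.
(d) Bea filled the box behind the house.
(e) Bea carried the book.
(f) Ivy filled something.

(a), (b), (e), (f)

(a) Entailed — 'Ivy filled the box' is causative; it entails the inchoative 'the box filled'.
(b) Entailed — dropping 'methodically' leaves a sub-description the original still satisfies.
(c) Not entailed — Ivy filled the box, not the book; the book belongs to the carrying event.
(d) Not entailed — the passage has Ivy filling the box, not Bea.
(e) Entailed — 'carry' is an activity; 'was carrying' entails that some carrying happened, so 'carried' holds.
(f) Entailed — the original entails any weakening of itself; this just drops 'methodically', 'behind the house' and generalizes the patient.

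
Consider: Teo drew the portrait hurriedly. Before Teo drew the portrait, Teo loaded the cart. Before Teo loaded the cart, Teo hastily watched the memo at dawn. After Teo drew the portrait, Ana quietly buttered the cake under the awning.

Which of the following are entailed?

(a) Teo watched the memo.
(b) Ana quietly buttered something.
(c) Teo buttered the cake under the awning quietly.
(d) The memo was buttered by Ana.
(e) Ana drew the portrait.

(a), (b)

(a) Entailed — the original entails any weakening of itself; this just drops 'hastily', 'at dawn'.
(b) Entailed — dropping 'under the awning' and generalizing the patient leaves a sub-description the original still satisfies.
(c) Not entailed — the passage has Ana buttering the cake, not Teo.
(d) Not entailed — Ana buttered the cake, not the memo; the memo belongs to the watching event.
(e) Not entailed — the passage has Teo drawing the portrait, not Ana.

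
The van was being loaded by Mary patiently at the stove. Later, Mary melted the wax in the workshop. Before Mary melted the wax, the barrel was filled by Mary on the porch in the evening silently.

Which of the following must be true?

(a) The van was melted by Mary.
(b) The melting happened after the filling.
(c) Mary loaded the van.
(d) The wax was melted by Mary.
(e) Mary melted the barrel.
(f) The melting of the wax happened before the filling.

(b), (d)

(a) Not entailed — Mary melted the wax, not the van; the van belongs to the loading event.
(b) Entailed — the narrative places the filling before the melting.
(c) Not entailed — 'was loading' is progressive on an accomplishment; it does not entail the completed 'loaded'.
(d) Entailed — this follows by dropping conjuncts from the melting event's description.
(e) Not entailed — Mary melted the wax, not the barrel; the barrel belongs to the filling event.
(f) Not entailed — the narrative places the filling before the melting, not after.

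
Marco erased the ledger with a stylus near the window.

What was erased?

the ledger

'the ledger' marks the patient of the erasing event.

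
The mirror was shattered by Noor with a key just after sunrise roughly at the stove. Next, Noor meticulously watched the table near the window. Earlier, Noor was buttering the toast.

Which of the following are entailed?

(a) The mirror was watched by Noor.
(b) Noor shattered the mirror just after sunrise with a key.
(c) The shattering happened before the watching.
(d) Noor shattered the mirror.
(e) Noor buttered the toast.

(b), (c), (d)

(a) Not entailed — Noor watched the table, not the mirror; the mirror belongs to the shattering event.
(b) Entailed — the original entails any weakening of itself; this just drops 'at the stove', 'roughly'.
(c) Entailed — the narrative places the shattering before the watching.
(d) Entailed — dropping 'with a key', 'at the stove', 'just after sunrise', 'roughly' leaves a sub-description the original still satisfies.
(e) Not entailed — 'was buttering' is progressive on an accomplishment; it does not entail the completed 'buttered'.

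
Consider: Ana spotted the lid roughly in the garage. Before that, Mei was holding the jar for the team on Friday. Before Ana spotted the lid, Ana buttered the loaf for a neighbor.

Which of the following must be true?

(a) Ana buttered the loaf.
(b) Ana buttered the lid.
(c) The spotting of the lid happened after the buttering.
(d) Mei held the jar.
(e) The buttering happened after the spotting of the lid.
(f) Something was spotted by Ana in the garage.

(a), (c), (d), (f)

(a) Entailed — the original entails any weakening of itself; this just drops 'for a neighbor'.
(b) Not entailed — Ana buttered the loaf, not the lid; the lid belongs to the spotting event.
(c) Entailed — the narrative places the buttering before the spotting.
(d) Entailed — 'hold' is an activity; 'was holding' entails that some holding happened, so 'held' holds.
(e) Not entailed — the narrative places the buttering before the spotting, not after.
(f) Entailed — dropping 'roughly' and generalizing the patient leaves a sub-description the original still satisfies.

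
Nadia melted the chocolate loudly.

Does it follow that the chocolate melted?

yes

'Nadia melted the chocolate' is the causative; it entails the inchoative 'the chocolate melted'.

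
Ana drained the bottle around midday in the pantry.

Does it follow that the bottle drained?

'Ana drained the bottle' is the causative; it entails the inchoative 'the bottle drained'.

yes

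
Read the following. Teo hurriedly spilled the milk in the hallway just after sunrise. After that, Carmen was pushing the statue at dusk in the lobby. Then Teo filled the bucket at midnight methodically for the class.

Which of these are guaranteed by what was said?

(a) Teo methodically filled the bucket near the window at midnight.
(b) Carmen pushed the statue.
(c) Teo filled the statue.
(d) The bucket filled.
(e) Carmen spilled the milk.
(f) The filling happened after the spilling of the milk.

(b), (d), (f)

(a) Not entailed — 'near the window' adds information not in the original event.
(b) Entailed — 'push' is an activity; 'was pushing' entails that some pushing happened, so 'pushed' holds.
(c) Not entailed — Teo filled the bucket, not the statue; the statue belongs to the pushing event.
(d) Entailed — 'Teo filled the bucket' is causative; it entails the inchoative 'the bucket filled'.
(e) Not entailed — the passage has Teo spilling the milk, not Carmen.
(f) Entailed — the narrative places the spilling before the filling.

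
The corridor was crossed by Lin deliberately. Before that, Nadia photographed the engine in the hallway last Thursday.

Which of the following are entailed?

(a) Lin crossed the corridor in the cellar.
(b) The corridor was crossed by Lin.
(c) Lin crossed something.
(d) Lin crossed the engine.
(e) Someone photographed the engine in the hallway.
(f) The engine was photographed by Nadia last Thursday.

(b), (c), (e), (f)

(a) Not entailed — 'in the cellar' adds information not in the original event.
(b) Entailed — dropping 'deliberately' leaves a sub-description the original still satisfies.
(c) Entailed — the original entails any weakening of itself; this just drops 'deliberately' and generalizes the patient.
(d) Not entailed — Lin crossed the corridor, not the engine; the engine belongs to the photographing event.
(e) Entailed — dropping 'last Thursday' and generalizing the agent leaves a sub-description the original still satisfies.
(f) Entailed — dropping 'in the hallway' leaves a sub-description the original still satisfies.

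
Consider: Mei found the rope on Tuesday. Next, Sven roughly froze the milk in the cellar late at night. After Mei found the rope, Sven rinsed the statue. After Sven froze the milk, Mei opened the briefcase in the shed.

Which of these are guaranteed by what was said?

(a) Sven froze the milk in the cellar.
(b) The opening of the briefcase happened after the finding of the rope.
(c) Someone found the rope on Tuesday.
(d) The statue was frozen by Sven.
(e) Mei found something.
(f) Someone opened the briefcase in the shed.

(a), (b), (c), (e), (f)

(a) Entailed — the original entails any weakening of itself; this just drops 'roughly', 'late at night'.
(b) Entailed — the narrative places the finding before the opening.
(c) Entailed — the original entails any weakening of itself; this just generalizes the agent.
(d) Not entailed — Sven froze the milk, not the statue; the statue belongs to the rinsing event.
(e) Entailed — every conjunct here is already in the original finding event.
(f) Entailed — generalizing the agent leaves a sub-description the original still satisfies.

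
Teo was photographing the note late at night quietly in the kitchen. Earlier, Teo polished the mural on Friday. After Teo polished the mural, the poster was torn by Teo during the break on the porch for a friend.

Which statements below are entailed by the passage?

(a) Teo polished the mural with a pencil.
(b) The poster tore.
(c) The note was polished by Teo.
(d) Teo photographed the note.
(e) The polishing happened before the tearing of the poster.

(b), (e)

(a) Not entailed — 'with a pencil' adds information not in the original event.
(b) Entailed — 'Teo tore the poster' is causative; it entails the inchoative 'the poster tore'.
(c) Not entailed — Teo polished the mural, not the note; the note belongs to the photographing event.
(d) Not entailed — 'was photographing' is progressive on an accomplishment; it does not entail the completed 'photographed'.
(e) Entailed — the narrative places the polishing before the tearing.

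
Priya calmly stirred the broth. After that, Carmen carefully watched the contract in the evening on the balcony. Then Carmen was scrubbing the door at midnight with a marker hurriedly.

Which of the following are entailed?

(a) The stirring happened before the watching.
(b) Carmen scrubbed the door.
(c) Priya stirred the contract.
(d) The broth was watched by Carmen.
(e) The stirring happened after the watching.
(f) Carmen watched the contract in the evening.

(a), (b), (f)

(a) Entailed — the narrative places the stirring before the watching.
(b) Entailed — 'scrub' is an activity; 'was scrubbing' entails that some scrubbing happened, so 'scrubbed' holds.
(c) Not entailed — Priya stirred the broth, not the contract; the contract belongs to the watching event.
(d) Not entailed — Carmen watched the contract, not the broth; the broth belongs to the stirring event.
(e) Not entailed — the narrative places the stirring before the watching, not after.
(f) Entailed — the original entails any weakening of itself; this just drops 'carefully', 'on the balcony'.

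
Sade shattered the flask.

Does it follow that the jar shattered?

Nothing is said about any jar; only the flask is affected.

no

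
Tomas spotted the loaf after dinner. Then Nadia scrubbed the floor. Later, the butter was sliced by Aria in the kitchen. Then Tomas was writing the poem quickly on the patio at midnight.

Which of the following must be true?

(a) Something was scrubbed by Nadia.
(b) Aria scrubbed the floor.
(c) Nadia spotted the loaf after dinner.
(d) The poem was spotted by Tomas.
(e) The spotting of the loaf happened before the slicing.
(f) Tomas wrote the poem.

(a), (e)

(a) Entailed — every conjunct here is already in the original scrubbing event.
(b) Not entailed — the passage has Nadia scrubbing the floor, not Aria.
(c) Not entailed — the passage has Tomas spotting the loaf, not Nadia.
(d) Not entailed — Tomas spotted the loaf, not the poem; the poem belongs to the writing event.
(e) Entailed — the narrative places the spotting before the slicing.
(f) Not entailed — 'was writing' is progressive on an accomplishment; it does not entail the completed 'wrote'.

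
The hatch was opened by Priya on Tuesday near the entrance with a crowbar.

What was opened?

'the hatch' marks the patient of the opening event.

the hatch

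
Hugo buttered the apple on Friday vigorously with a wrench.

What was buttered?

the apple

'the apple' marks the patient of the buttering event.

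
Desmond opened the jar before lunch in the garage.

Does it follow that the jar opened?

yes

'Desmond opened the jar' is the causative; it entails the inchoative 'the jar opened'.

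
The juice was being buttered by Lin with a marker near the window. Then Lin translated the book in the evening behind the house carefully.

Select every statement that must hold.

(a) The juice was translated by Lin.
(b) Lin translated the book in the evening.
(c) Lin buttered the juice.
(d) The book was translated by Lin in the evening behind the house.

(a) Not entailed — Lin translated the book, not the juice; the juice belongs to the buttering event.
(b) Entailed — this follows by dropping conjuncts from the translating event's description.
(c) Not entailed — 'was buttering' is progressive on an accomplishment; it does not entail the completed 'buttered'.
(d) Entailed — this follows by dropping conjuncts from the translating event's description.

(b), (d)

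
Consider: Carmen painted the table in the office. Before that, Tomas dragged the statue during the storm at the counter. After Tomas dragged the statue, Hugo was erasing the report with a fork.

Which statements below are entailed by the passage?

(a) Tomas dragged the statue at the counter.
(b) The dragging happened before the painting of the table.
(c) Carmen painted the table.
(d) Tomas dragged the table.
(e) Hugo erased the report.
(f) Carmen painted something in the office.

(a), (b), (c), (f)

(a) Entailed — every conjunct here is already in the original dragging event.
(b) Entailed — the narrative places the dragging before the painting.
(c) Entailed — dropping 'in the office' leaves a sub-description the original still satisfies.
(d) Not entailed — Tomas dragged the statue, not the table; the table belongs to the painting event.
(e) Not entailed — 'was erasing' is progressive on an accomplishment; it does not entail the completed 'erased'.
(f) Entailed — the original entails any weakening of itself; this just generalizes the patient.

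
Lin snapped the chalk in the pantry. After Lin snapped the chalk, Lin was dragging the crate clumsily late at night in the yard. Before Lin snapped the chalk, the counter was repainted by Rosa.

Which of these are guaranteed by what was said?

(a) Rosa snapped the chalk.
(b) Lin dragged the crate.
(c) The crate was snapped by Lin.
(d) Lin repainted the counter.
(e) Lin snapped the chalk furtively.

(b)

(a) Not entailed — the passage has Lin snapping the chalk, not Rosa.
(b) Entailed — 'drag' is an activity; 'was dragging' entails that some dragging happened, so 'dragged' holds.
(c) Not entailed — Lin snapped the chalk, not the crate; the crate belongs to the dragging event.
(d) Not entailed — the passage has Rosa repainting the counter, not Lin.
(e) Not entailed — 'furtively' adds information not in the original event.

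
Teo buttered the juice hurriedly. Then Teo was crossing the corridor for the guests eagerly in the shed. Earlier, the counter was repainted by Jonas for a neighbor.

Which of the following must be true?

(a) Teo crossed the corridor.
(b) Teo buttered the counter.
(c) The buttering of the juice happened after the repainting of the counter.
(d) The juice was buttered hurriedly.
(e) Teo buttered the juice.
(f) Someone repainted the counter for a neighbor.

(a) Not entailed — 'was crossing' is progressive on an accomplishment; it does not entail the completed 'crossed'.
(b) Not entailed — Teo buttered the juice, not the counter; the counter belongs to the repainting event.
(c) Not entailed — the narrative doesn't order the repainting relative to the buttering.
(d) Entailed — generalizing the agent leaves a sub-description the original still satisfies.
(e) Entailed — this follows by dropping conjuncts from the buttering event's description.
(f) Entailed — every conjunct here is already in the original repainting event.

(d), (e), (f)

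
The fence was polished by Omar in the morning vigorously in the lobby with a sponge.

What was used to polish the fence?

'with a sponge' marks the instrument of the polishing event.

a sponge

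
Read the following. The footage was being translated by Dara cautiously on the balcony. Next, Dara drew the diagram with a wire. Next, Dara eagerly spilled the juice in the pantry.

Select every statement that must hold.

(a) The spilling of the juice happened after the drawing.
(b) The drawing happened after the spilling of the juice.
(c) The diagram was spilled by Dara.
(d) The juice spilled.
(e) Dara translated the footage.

(a) Entailed — the narrative places the drawing before the spilling.
(b) Not entailed — the narrative places the drawing before the spilling, not after.
(c) Not entailed — Dara spilled the juice, not the diagram; the diagram belongs to the drawing event.
(d) Entailed — 'Dara spilled the juice' is causative; it entails the inchoative 'the juice spilled'.
(e) Not entailed — 'was translating' is progressive on an accomplishment; it does not entail the completed 'translated'.

(a), (d)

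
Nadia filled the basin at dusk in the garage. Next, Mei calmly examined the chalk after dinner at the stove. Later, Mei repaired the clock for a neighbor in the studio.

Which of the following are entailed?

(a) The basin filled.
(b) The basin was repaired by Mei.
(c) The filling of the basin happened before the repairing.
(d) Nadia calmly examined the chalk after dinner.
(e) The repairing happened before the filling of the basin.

(a) Entailed — 'Nadia filled the basin' is causative; it entails the inchoative 'the basin filled'.
(b) Not entailed — Mei repaired the clock, not the basin; the basin belongs to the filling event.
(c) Entailed — the narrative places the filling before the repairing.
(d) Not entailed — the passage has Mei examining the chalk, not Nadia.
(e) Not entailed — the narrative places the filling before the repairing, not after.

(a), (c)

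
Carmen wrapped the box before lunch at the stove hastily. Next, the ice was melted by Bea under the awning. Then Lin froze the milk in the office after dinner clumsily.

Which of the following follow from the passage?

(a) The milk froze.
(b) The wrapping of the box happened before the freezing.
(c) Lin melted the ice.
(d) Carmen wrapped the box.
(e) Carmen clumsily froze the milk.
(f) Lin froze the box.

(a), (b), (d)

(a) Entailed — 'Lin froze the milk' is causative; it entails the inchoative 'the milk froze'.
(b) Entailed — the narrative places the wrapping before the freezing.
(c) Not entailed — the passage has Bea melting the ice, not Lin.
(d) Entailed — this follows by dropping conjuncts from the wrapping event's description.
(e) Not entailed — the passage has Lin freezing the milk, not Carmen.
(f) Not entailed — Lin froze the milk, not the box; the box belongs to the wrapping event.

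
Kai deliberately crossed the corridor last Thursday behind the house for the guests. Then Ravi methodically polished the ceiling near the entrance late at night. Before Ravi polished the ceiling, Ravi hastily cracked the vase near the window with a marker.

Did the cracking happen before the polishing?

The narrative orders the cracking before the polishing.

yes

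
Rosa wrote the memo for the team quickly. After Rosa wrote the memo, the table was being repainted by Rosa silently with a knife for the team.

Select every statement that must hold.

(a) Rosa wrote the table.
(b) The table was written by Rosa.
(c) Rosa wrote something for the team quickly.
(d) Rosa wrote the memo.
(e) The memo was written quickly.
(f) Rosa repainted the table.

(a) Not entailed — Rosa wrote the memo, not the table; the table belongs to the repainting event.
(b) Not entailed — Rosa wrote the memo, not the table; the table belongs to the repainting event.
(c) Entailed — every conjunct here is already in the original writing event.
(d) Entailed — this follows by dropping conjuncts from the writing event's description.
(e) Entailed — the original entails any weakening of itself; this just drops 'for the team' and generalizes the agent.
(f) Not entailed — 'was repainting' is progressive on an accomplishment; it does not entail the completed 'repainted'.

(c), (d), (e)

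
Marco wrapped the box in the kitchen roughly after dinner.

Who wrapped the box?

Marco

'Marco' marks the agent of the wrapping event.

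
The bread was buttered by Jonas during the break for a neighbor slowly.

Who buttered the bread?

'Jonas' marks the agent of the buttering event.

Jonas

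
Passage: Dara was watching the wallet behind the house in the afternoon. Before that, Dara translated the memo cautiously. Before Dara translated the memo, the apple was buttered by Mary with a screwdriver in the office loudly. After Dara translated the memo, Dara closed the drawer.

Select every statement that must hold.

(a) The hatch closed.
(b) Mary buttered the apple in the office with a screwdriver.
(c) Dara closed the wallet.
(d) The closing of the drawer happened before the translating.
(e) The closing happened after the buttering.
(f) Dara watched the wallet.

(a) Not entailed — the drawer is what closed, not the hatch.
(b) Entailed — every conjunct here is already in the original buttering event.
(c) Not entailed — Dara closed the drawer, not the wallet; the wallet belongs to the watching event.
(d) Not entailed — the narrative places the translating before the closing, not after.
(e) Entailed — the narrative places the buttering before the closing.
(f) Entailed — 'watch' is an activity; 'was watching' entails that some watching happened, so 'watched' holds.

(b), (e), (f)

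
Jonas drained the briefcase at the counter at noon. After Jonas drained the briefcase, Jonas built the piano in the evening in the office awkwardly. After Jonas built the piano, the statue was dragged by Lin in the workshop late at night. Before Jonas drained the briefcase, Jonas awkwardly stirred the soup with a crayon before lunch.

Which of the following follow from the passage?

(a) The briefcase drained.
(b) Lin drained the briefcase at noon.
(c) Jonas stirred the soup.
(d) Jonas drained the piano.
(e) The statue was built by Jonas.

(a) Entailed — 'Jonas drained the briefcase' is causative; it entails the inchoative 'the briefcase drained'.
(b) Not entailed — the passage has Jonas draining the briefcase, not Lin.
(c) Entailed — the original entails any weakening of itself; this just drops 'awkwardly', 'before lunch', 'with a crayon'.
(d) Not entailed — Jonas drained the briefcase, not the piano; the piano belongs to the building event.
(e) Not entailed — Jonas built the piano, not the statue; the statue belongs to the dragging event.

(a), (c)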